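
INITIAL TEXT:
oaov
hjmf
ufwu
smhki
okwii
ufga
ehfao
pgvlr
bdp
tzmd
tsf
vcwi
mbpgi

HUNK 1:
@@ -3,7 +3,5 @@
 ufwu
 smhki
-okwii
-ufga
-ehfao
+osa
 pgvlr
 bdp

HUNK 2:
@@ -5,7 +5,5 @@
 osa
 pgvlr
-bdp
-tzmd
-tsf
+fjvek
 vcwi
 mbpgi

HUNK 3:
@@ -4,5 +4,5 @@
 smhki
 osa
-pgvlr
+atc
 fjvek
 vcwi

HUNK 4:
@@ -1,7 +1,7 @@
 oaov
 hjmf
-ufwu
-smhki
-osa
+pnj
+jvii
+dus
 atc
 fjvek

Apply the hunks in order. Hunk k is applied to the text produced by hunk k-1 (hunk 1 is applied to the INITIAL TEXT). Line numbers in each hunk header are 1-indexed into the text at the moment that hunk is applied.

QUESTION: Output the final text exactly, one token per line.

Answer: oaov
hjmf
pnj
jvii
dus
atc
fjvek
vcwi
mbpgi

Derivation:
Hunk 1: at line 3 remove [okwii,ufga,ehfao] add [osa] -> 11 lines: oaov hjmf ufwu smhki osa pgvlr bdp tzmd tsf vcwi mbpgi
Hunk 2: at line 5 remove [bdp,tzmd,tsf] add [fjvek] -> 9 lines: oaov hjmf ufwu smhki osa pgvlr fjvek vcwi mbpgi
Hunk 3: at line 4 remove [pgvlr] add [atc] -> 9 lines: oaov hjmf ufwu smhki osa atc fjvek vcwi mbpgi
Hunk 4: at line 1 remove [ufwu,smhki,osa] add [pnj,jvii,dus] -> 9 lines: oaov hjmf pnj jvii dus atc fjvek vcwi mbpgi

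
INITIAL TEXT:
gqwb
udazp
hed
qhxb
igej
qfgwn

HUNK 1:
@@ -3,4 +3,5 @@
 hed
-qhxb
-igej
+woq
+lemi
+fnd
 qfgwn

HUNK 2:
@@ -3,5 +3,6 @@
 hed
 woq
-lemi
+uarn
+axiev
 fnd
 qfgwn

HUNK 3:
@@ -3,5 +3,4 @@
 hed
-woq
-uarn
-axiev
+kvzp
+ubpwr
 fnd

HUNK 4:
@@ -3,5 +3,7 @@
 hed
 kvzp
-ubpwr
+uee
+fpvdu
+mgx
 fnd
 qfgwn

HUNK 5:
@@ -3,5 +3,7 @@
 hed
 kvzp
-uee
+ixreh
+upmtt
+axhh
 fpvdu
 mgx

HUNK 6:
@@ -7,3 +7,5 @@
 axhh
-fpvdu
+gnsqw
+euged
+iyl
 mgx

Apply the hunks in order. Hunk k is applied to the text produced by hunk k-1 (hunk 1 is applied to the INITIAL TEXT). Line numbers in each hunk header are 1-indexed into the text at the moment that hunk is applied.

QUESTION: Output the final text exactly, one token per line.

Answer: gqwb
udazp
hed
kvzp
ixreh
upmtt
axhh
gnsqw
euged
iyl
mgx
fnd
qfgwn

Derivation:
Hunk 1: at line 3 remove [qhxb,igej] add [woq,lemi,fnd] -> 7 lines: gqwb udazp hed woq lemi fnd qfgwn
Hunk 2: at line 3 remove [lemi] add [uarn,axiev] -> 8 lines: gqwb udazp hed woq uarn axiev fnd qfgwn
Hunk 3: at line 3 remove [woq,uarn,axiev] add [kvzp,ubpwr] -> 7 lines: gqwb udazp hed kvzp ubpwr fnd qfgwn
Hunk 4: at line 3 remove [ubpwr] add [uee,fpvdu,mgx] -> 9 lines: gqwb udazp hed kvzp uee fpvdu mgx fnd qfgwn
Hunk 5: at line 3 remove [uee] add [ixreh,upmtt,axhh] -> 11 lines: gqwb udazp hed kvzp ixreh upmtt axhh fpvdu mgx fnd qfgwn
Hunk 6: at line 7 remove [fpvdu] add [gnsqw,euged,iyl] -> 13 lines: gqwb udazp hed kvzp ixreh upmtt axhh gnsqw euged iyl mgx fnd qfgwn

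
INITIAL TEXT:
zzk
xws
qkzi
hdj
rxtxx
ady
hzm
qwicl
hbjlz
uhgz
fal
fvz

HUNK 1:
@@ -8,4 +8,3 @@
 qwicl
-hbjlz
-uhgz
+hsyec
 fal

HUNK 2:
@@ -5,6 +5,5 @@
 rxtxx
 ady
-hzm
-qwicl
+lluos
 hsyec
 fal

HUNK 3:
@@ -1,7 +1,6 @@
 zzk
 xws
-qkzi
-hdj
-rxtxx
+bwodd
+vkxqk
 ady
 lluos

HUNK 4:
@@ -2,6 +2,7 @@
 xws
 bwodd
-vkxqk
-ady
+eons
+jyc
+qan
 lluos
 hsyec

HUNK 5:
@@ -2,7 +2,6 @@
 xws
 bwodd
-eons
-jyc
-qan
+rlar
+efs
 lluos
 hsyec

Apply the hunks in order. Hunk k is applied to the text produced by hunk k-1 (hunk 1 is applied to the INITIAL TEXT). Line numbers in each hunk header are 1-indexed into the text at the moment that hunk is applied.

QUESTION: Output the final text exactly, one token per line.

Answer: zzk
xws
bwodd
rlar
efs
lluos
hsyec
fal
fvz

Derivation:
Hunk 1: at line 8 remove [hbjlz,uhgz] add [hsyec] -> 11 lines: zzk xws qkzi hdj rxtxx ady hzm qwicl hsyec fal fvz
Hunk 2: at line 5 remove [hzm,qwicl] add [lluos] -> 10 lines: zzk xws qkzi hdj rxtxx ady lluos hsyec fal fvz
Hunk 3: at line 1 remove [qkzi,hdj,rxtxx] add [bwodd,vkxqk] -> 9 lines: zzk xws bwodd vkxqk ady lluos hsyec fal fvz
Hunk 4: at line 2 remove [vkxqk,ady] add [eons,jyc,qan] -> 10 lines: zzk xws bwodd eons jyc qan lluos hsyec fal fvz
Hunk 5: at line 2 remove [eons,jyc,qan] add [rlar,efs] -> 9 lines: zzk xws bwodd rlar efs lluos hsyec fal fvz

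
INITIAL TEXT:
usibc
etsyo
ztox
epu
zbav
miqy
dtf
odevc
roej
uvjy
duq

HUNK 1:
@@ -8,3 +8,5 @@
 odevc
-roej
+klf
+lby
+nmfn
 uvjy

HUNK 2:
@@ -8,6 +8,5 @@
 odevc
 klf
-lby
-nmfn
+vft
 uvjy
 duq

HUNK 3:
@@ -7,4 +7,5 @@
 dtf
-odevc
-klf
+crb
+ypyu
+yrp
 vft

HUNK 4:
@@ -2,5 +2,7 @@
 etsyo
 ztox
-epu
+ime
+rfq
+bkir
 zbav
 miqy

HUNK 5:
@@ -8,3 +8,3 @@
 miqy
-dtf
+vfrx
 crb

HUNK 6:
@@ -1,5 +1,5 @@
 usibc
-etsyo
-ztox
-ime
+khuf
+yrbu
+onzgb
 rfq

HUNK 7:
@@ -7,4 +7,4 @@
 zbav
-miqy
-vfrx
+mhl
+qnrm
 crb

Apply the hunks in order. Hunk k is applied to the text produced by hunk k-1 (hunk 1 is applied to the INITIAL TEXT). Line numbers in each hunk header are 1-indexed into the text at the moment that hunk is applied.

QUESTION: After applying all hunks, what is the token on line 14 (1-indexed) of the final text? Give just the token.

Hunk 1: at line 8 remove [roej] add [klf,lby,nmfn] -> 13 lines: usibc etsyo ztox epu zbav miqy dtf odevc klf lby nmfn uvjy duq
Hunk 2: at line 8 remove [lby,nmfn] add [vft] -> 12 lines: usibc etsyo ztox epu zbav miqy dtf odevc klf vft uvjy duq
Hunk 3: at line 7 remove [odevc,klf] add [crb,ypyu,yrp] -> 13 lines: usibc etsyo ztox epu zbav miqy dtf crb ypyu yrp vft uvjy duq
Hunk 4: at line 2 remove [epu] add [ime,rfq,bkir] -> 15 lines: usibc etsyo ztox ime rfq bkir zbav miqy dtf crb ypyu yrp vft uvjy duq
Hunk 5: at line 8 remove [dtf] add [vfrx] -> 15 lines: usibc etsyo ztox ime rfq bkir zbav miqy vfrx crb ypyu yrp vft uvjy duq
Hunk 6: at line 1 remove [etsyo,ztox,ime] add [khuf,yrbu,onzgb] -> 15 lines: usibc khuf yrbu onzgb rfq bkir zbav miqy vfrx crb ypyu yrp vft uvjy duq
Hunk 7: at line 7 remove [miqy,vfrx] add [mhl,qnrm] -> 15 lines: usibc khuf yrbu onzgb rfq bkir zbav mhl qnrm crb ypyu yrp vft uvjy duq
Final line 14: uvjy

Answer: uvjy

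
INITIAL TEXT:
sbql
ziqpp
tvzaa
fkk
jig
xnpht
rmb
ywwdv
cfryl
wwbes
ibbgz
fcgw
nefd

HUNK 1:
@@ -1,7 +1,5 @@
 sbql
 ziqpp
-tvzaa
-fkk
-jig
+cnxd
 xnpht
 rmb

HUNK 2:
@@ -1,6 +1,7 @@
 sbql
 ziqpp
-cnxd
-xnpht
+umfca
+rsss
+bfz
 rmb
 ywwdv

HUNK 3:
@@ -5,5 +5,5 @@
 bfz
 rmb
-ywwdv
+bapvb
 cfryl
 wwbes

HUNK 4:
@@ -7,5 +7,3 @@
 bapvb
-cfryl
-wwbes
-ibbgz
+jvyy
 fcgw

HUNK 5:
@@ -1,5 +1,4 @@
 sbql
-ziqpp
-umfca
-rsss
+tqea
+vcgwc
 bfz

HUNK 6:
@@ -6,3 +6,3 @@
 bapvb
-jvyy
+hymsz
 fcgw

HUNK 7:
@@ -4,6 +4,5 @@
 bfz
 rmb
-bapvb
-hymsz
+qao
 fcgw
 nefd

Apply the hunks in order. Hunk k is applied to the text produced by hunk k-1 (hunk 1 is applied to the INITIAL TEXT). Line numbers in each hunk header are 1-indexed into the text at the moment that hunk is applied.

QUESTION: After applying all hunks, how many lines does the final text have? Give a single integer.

Answer: 8

Derivation:
Hunk 1: at line 1 remove [tvzaa,fkk,jig] add [cnxd] -> 11 lines: sbql ziqpp cnxd xnpht rmb ywwdv cfryl wwbes ibbgz fcgw nefd
Hunk 2: at line 1 remove [cnxd,xnpht] add [umfca,rsss,bfz] -> 12 lines: sbql ziqpp umfca rsss bfz rmb ywwdv cfryl wwbes ibbgz fcgw nefd
Hunk 3: at line 5 remove [ywwdv] add [bapvb] -> 12 lines: sbql ziqpp umfca rsss bfz rmb bapvb cfryl wwbes ibbgz fcgw nefd
Hunk 4: at line 7 remove [cfryl,wwbes,ibbgz] add [jvyy] -> 10 lines: sbql ziqpp umfca rsss bfz rmb bapvb jvyy fcgw nefd
Hunk 5: at line 1 remove [ziqpp,umfca,rsss] add [tqea,vcgwc] -> 9 lines: sbql tqea vcgwc bfz rmb bapvb jvyy fcgw nefd
Hunk 6: at line 6 remove [jvyy] add [hymsz] -> 9 lines: sbql tqea vcgwc bfz rmb bapvb hymsz fcgw nefd
Hunk 7: at line 4 remove [bapvb,hymsz] add [qao] -> 8 lines: sbql tqea vcgwc bfz rmb qao fcgw nefd
Final line count: 8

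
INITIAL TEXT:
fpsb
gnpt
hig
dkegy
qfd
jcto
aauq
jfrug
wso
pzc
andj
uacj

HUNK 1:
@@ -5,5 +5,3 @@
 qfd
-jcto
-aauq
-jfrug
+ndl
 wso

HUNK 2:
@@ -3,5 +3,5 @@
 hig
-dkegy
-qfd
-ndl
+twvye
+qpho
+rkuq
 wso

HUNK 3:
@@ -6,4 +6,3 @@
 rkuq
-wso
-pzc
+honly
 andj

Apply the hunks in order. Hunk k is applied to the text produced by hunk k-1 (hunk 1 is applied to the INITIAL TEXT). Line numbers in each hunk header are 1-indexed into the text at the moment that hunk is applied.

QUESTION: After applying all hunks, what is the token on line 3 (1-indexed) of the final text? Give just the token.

Answer: hig

Derivation:
Hunk 1: at line 5 remove [jcto,aauq,jfrug] add [ndl] -> 10 lines: fpsb gnpt hig dkegy qfd ndl wso pzc andj uacj
Hunk 2: at line 3 remove [dkegy,qfd,ndl] add [twvye,qpho,rkuq] -> 10 lines: fpsb gnpt hig twvye qpho rkuq wso pzc andj uacj
Hunk 3: at line 6 remove [wso,pzc] add [honly] -> 9 lines: fpsb gnpt hig twvye qpho rkuq honly andj uacj
Final line 3: hig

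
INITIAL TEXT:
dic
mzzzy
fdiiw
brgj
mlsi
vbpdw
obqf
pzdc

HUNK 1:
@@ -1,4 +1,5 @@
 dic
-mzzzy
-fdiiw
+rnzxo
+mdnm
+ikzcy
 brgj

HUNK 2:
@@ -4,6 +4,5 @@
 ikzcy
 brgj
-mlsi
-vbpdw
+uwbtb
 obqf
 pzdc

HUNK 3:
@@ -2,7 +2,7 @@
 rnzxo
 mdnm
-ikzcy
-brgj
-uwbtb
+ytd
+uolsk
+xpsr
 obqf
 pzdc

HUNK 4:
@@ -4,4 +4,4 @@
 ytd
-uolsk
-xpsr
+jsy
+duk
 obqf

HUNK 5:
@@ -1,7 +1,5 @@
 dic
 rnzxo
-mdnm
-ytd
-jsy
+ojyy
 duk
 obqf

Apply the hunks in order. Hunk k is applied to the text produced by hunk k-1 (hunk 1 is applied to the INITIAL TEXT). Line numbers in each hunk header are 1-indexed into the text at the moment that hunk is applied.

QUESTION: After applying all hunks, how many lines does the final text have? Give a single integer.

Answer: 6

Derivation:
Hunk 1: at line 1 remove [mzzzy,fdiiw] add [rnzxo,mdnm,ikzcy] -> 9 lines: dic rnzxo mdnm ikzcy brgj mlsi vbpdw obqf pzdc
Hunk 2: at line 4 remove [mlsi,vbpdw] add [uwbtb] -> 8 lines: dic rnzxo mdnm ikzcy brgj uwbtb obqf pzdc
Hunk 3: at line 2 remove [ikzcy,brgj,uwbtb] add [ytd,uolsk,xpsr] -> 8 lines: dic rnzxo mdnm ytd uolsk xpsr obqf pzdc
Hunk 4: at line 4 remove [uolsk,xpsr] add [jsy,duk] -> 8 lines: dic rnzxo mdnm ytd jsy duk obqf pzdc
Hunk 5: at line 1 remove [mdnm,ytd,jsy] add [ojyy] -> 6 lines: dic rnzxo ojyy duk obqf pzdc
Final line count: 6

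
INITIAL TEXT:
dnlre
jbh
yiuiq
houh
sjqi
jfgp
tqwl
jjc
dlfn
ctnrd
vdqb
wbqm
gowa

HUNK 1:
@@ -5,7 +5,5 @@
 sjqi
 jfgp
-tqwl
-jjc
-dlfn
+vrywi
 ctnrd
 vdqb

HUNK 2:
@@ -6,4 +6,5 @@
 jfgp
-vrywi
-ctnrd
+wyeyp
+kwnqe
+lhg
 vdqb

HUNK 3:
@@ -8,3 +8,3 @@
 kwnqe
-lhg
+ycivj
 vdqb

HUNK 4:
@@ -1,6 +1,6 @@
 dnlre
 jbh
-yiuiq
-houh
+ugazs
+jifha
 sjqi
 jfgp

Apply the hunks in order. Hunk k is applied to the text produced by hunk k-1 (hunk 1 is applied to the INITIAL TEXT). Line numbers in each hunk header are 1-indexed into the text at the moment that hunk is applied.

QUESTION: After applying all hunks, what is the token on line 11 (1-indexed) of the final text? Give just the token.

Hunk 1: at line 5 remove [tqwl,jjc,dlfn] add [vrywi] -> 11 lines: dnlre jbh yiuiq houh sjqi jfgp vrywi ctnrd vdqb wbqm gowa
Hunk 2: at line 6 remove [vrywi,ctnrd] add [wyeyp,kwnqe,lhg] -> 12 lines: dnlre jbh yiuiq houh sjqi jfgp wyeyp kwnqe lhg vdqb wbqm gowa
Hunk 3: at line 8 remove [lhg] add [ycivj] -> 12 lines: dnlre jbh yiuiq houh sjqi jfgp wyeyp kwnqe ycivj vdqb wbqm gowa
Hunk 4: at line 1 remove [yiuiq,houh] add [ugazs,jifha] -> 12 lines: dnlre jbh ugazs jifha sjqi jfgp wyeyp kwnqe ycivj vdqb wbqm gowa
Final line 11: wbqm

Answer: wbqm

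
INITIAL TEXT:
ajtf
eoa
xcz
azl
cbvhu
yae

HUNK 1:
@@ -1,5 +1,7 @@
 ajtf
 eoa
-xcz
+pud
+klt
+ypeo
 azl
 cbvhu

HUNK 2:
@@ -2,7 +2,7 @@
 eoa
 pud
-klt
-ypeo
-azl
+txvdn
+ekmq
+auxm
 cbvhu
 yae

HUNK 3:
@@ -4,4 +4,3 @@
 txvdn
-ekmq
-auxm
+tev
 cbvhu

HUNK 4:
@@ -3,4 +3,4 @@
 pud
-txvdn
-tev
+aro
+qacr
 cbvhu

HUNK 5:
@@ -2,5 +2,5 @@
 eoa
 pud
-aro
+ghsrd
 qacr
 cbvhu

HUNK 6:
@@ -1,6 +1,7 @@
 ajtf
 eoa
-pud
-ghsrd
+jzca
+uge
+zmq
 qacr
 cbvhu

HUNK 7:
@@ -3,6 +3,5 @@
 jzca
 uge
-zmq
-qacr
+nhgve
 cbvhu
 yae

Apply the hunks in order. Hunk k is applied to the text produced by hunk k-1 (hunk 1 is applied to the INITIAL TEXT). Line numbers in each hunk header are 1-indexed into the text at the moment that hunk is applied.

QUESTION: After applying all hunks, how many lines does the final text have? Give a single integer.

Hunk 1: at line 1 remove [xcz] add [pud,klt,ypeo] -> 8 lines: ajtf eoa pud klt ypeo azl cbvhu yae
Hunk 2: at line 2 remove [klt,ypeo,azl] add [txvdn,ekmq,auxm] -> 8 lines: ajtf eoa pud txvdn ekmq auxm cbvhu yae
Hunk 3: at line 4 remove [ekmq,auxm] add [tev] -> 7 lines: ajtf eoa pud txvdn tev cbvhu yae
Hunk 4: at line 3 remove [txvdn,tev] add [aro,qacr] -> 7 lines: ajtf eoa pud aro qacr cbvhu yae
Hunk 5: at line 2 remove [aro] add [ghsrd] -> 7 lines: ajtf eoa pud ghsrd qacr cbvhu yae
Hunk 6: at line 1 remove [pud,ghsrd] add [jzca,uge,zmq] -> 8 lines: ajtf eoa jzca uge zmq qacr cbvhu yae
Hunk 7: at line 3 remove [zmq,qacr] add [nhgve] -> 7 lines: ajtf eoa jzca uge nhgve cbvhu yae
Final line count: 7

Answer: 7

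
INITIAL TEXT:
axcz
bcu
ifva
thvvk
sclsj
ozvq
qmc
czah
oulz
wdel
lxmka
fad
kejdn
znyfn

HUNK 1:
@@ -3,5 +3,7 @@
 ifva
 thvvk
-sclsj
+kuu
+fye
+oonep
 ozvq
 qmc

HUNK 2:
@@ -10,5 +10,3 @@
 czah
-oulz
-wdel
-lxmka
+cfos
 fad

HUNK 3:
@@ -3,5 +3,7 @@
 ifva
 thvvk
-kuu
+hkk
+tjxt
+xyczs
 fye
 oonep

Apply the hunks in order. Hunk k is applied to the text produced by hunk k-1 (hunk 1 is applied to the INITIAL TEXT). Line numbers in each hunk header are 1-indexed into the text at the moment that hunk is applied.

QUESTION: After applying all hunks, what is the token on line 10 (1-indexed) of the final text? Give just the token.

Answer: ozvq

Derivation:
Hunk 1: at line 3 remove [sclsj] add [kuu,fye,oonep] -> 16 lines: axcz bcu ifva thvvk kuu fye oonep ozvq qmc czah oulz wdel lxmka fad kejdn znyfn
Hunk 2: at line 10 remove [oulz,wdel,lxmka] add [cfos] -> 14 lines: axcz bcu ifva thvvk kuu fye oonep ozvq qmc czah cfos fad kejdn znyfn
Hunk 3: at line 3 remove [kuu] add [hkk,tjxt,xyczs] -> 16 lines: axcz bcu ifva thvvk hkk tjxt xyczs fye oonep ozvq qmc czah cfos fad kejdn znyfn
Final line 10: ozvq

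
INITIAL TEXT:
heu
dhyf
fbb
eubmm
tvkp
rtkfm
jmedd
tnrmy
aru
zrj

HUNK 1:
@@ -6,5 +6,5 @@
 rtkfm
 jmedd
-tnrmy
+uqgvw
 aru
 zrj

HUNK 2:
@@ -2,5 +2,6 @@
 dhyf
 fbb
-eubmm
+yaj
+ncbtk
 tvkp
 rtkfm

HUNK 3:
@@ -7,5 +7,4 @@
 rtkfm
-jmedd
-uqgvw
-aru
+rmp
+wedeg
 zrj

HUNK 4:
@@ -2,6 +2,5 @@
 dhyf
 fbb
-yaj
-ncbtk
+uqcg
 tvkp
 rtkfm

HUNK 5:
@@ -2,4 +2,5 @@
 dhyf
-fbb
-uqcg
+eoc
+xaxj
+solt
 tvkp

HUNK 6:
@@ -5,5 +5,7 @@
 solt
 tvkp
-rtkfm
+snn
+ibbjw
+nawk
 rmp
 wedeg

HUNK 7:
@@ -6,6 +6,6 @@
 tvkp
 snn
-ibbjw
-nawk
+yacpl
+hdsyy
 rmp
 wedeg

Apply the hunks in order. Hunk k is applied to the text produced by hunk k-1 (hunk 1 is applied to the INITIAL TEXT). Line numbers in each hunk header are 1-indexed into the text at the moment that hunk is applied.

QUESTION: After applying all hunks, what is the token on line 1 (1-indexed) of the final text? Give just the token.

Hunk 1: at line 6 remove [tnrmy] add [uqgvw] -> 10 lines: heu dhyf fbb eubmm tvkp rtkfm jmedd uqgvw aru zrj
Hunk 2: at line 2 remove [eubmm] add [yaj,ncbtk] -> 11 lines: heu dhyf fbb yaj ncbtk tvkp rtkfm jmedd uqgvw aru zrj
Hunk 3: at line 7 remove [jmedd,uqgvw,aru] add [rmp,wedeg] -> 10 lines: heu dhyf fbb yaj ncbtk tvkp rtkfm rmp wedeg zrj
Hunk 4: at line 2 remove [yaj,ncbtk] add [uqcg] -> 9 lines: heu dhyf fbb uqcg tvkp rtkfm rmp wedeg zrj
Hunk 5: at line 2 remove [fbb,uqcg] add [eoc,xaxj,solt] -> 10 lines: heu dhyf eoc xaxj solt tvkp rtkfm rmp wedeg zrj
Hunk 6: at line 5 remove [rtkfm] add [snn,ibbjw,nawk] -> 12 lines: heu dhyf eoc xaxj solt tvkp snn ibbjw nawk rmp wedeg zrj
Hunk 7: at line 6 remove [ibbjw,nawk] add [yacpl,hdsyy] -> 12 lines: heu dhyf eoc xaxj solt tvkp snn yacpl hdsyy rmp wedeg zrj
Final line 1: heu

Answer: heu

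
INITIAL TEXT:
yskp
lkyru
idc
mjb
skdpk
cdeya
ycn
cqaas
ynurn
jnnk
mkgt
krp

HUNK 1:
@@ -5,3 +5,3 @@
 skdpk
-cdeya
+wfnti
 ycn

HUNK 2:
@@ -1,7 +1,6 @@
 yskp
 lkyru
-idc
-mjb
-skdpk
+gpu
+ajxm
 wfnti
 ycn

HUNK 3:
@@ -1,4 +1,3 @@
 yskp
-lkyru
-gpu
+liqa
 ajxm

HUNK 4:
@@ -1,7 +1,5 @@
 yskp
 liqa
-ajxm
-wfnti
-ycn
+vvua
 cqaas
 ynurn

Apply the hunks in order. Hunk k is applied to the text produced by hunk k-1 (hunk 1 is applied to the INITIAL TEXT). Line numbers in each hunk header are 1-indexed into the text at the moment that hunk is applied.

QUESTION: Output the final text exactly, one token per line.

Answer: yskp
liqa
vvua
cqaas
ynurn
jnnk
mkgt
krp

Derivation:
Hunk 1: at line 5 remove [cdeya] add [wfnti] -> 12 lines: yskp lkyru idc mjb skdpk wfnti ycn cqaas ynurn jnnk mkgt krp
Hunk 2: at line 1 remove [idc,mjb,skdpk] add [gpu,ajxm] -> 11 lines: yskp lkyru gpu ajxm wfnti ycn cqaas ynurn jnnk mkgt krp
Hunk 3: at line 1 remove [lkyru,gpu] add [liqa] -> 10 lines: yskp liqa ajxm wfnti ycn cqaas ynurn jnnk mkgt krp
Hunk 4: at line 1 remove [ajxm,wfnti,ycn] add [vvua] -> 8 lines: yskp liqa vvua cqaas ynurn jnnk mkgt krp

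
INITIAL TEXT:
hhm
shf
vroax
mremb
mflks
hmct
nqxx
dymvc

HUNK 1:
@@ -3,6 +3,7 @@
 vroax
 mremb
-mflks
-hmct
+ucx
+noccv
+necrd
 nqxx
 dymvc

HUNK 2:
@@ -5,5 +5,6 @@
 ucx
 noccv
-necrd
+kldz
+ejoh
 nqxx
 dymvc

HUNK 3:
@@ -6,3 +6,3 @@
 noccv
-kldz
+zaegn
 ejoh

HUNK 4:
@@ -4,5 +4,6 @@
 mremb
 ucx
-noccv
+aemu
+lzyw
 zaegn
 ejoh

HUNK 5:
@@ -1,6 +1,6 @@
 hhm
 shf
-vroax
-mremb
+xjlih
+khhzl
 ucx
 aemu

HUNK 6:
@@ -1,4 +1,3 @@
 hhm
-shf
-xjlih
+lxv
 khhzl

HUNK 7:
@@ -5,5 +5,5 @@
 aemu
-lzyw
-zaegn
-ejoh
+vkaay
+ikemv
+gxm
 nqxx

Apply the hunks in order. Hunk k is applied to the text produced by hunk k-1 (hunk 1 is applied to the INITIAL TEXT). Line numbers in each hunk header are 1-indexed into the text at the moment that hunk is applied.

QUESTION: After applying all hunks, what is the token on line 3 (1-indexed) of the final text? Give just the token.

Answer: khhzl

Derivation:
Hunk 1: at line 3 remove [mflks,hmct] add [ucx,noccv,necrd] -> 9 lines: hhm shf vroax mremb ucx noccv necrd nqxx dymvc
Hunk 2: at line 5 remove [necrd] add [kldz,ejoh] -> 10 lines: hhm shf vroax mremb ucx noccv kldz ejoh nqxx dymvc
Hunk 3: at line 6 remove [kldz] add [zaegn] -> 10 lines: hhm shf vroax mremb ucx noccv zaegn ejoh nqxx dymvc
Hunk 4: at line 4 remove [noccv] add [aemu,lzyw] -> 11 lines: hhm shf vroax mremb ucx aemu lzyw zaegn ejoh nqxx dymvc
Hunk 5: at line 1 remove [vroax,mremb] add [xjlih,khhzl] -> 11 lines: hhm shf xjlih khhzl ucx aemu lzyw zaegn ejoh nqxx dymvc
Hunk 6: at line 1 remove [shf,xjlih] add [lxv] -> 10 lines: hhm lxv khhzl ucx aemu lzyw zaegn ejoh nqxx dymvc
Hunk 7: at line 5 remove [lzyw,zaegn,ejoh] add [vkaay,ikemv,gxm] -> 10 lines: hhm lxv khhzl ucx aemu vkaay ikemv gxm nqxx dymvc
Final line 3: khhzl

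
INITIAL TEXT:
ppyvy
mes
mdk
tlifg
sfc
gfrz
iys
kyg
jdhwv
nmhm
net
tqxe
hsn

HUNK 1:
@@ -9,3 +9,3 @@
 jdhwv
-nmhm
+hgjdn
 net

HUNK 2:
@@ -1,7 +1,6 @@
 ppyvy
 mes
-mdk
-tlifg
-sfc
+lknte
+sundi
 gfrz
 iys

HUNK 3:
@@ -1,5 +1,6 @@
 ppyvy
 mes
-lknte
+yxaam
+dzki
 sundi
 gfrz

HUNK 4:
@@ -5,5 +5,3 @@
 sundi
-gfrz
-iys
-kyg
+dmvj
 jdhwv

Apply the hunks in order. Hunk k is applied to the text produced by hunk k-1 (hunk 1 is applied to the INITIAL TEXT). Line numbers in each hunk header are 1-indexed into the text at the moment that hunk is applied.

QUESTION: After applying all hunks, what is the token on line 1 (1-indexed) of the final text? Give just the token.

Hunk 1: at line 9 remove [nmhm] add [hgjdn] -> 13 lines: ppyvy mes mdk tlifg sfc gfrz iys kyg jdhwv hgjdn net tqxe hsn
Hunk 2: at line 1 remove [mdk,tlifg,sfc] add [lknte,sundi] -> 12 lines: ppyvy mes lknte sundi gfrz iys kyg jdhwv hgjdn net tqxe hsn
Hunk 3: at line 1 remove [lknte] add [yxaam,dzki] -> 13 lines: ppyvy mes yxaam dzki sundi gfrz iys kyg jdhwv hgjdn net tqxe hsn
Hunk 4: at line 5 remove [gfrz,iys,kyg] add [dmvj] -> 11 lines: ppyvy mes yxaam dzki sundi dmvj jdhwv hgjdn net tqxe hsn
Final line 1: ppyvy

Answer: ppyvy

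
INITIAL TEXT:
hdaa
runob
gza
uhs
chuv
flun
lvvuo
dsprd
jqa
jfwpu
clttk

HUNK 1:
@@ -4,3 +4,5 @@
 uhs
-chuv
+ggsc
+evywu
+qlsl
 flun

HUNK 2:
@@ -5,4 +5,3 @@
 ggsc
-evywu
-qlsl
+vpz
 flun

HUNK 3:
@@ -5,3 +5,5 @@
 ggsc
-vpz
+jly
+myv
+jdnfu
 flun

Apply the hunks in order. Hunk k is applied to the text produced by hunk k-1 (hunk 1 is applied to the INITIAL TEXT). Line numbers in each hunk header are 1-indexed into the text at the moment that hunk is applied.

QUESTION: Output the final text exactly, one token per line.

Answer: hdaa
runob
gza
uhs
ggsc
jly
myv
jdnfu
flun
lvvuo
dsprd
jqa
jfwpu
clttk

Derivation:
Hunk 1: at line 4 remove [chuv] add [ggsc,evywu,qlsl] -> 13 lines: hdaa runob gza uhs ggsc evywu qlsl flun lvvuo dsprd jqa jfwpu clttk
Hunk 2: at line 5 remove [evywu,qlsl] add [vpz] -> 12 lines: hdaa runob gza uhs ggsc vpz flun lvvuo dsprd jqa jfwpu clttk
Hunk 3: at line 5 remove [vpz] add [jly,myv,jdnfu] -> 14 lines: hdaa runob gza uhs ggsc jly myv jdnfu flun lvvuo dsprd jqa jfwpu clttk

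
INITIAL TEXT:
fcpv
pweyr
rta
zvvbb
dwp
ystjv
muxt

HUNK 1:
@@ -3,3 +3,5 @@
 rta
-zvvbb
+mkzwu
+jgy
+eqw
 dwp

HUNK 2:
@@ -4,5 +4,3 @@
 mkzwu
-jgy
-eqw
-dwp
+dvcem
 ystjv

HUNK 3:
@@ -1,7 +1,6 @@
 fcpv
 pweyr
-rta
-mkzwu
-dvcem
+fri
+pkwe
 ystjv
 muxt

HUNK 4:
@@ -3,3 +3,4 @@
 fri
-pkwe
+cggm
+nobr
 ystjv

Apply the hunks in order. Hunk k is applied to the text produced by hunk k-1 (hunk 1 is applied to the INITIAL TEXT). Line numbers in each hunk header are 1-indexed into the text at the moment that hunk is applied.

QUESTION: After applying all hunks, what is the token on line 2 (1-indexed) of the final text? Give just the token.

Answer: pweyr

Derivation:
Hunk 1: at line 3 remove [zvvbb] add [mkzwu,jgy,eqw] -> 9 lines: fcpv pweyr rta mkzwu jgy eqw dwp ystjv muxt
Hunk 2: at line 4 remove [jgy,eqw,dwp] add [dvcem] -> 7 lines: fcpv pweyr rta mkzwu dvcem ystjv muxt
Hunk 3: at line 1 remove [rta,mkzwu,dvcem] add [fri,pkwe] -> 6 lines: fcpv pweyr fri pkwe ystjv muxt
Hunk 4: at line 3 remove [pkwe] add [cggm,nobr] -> 7 lines: fcpv pweyr fri cggm nobr ystjv muxt
Final line 2: pweyr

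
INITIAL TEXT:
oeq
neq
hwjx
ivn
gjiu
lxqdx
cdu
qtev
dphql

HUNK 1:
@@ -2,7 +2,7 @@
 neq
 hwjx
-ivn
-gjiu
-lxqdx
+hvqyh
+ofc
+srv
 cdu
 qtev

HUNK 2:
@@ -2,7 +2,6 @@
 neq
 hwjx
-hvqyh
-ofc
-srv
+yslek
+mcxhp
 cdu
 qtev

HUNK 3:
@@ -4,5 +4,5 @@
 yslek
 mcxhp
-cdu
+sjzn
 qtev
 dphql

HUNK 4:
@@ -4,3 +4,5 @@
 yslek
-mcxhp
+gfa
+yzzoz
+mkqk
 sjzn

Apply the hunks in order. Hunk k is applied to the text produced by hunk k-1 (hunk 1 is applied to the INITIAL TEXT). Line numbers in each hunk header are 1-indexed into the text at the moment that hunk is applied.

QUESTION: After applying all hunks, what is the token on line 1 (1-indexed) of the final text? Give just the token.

Hunk 1: at line 2 remove [ivn,gjiu,lxqdx] add [hvqyh,ofc,srv] -> 9 lines: oeq neq hwjx hvqyh ofc srv cdu qtev dphql
Hunk 2: at line 2 remove [hvqyh,ofc,srv] add [yslek,mcxhp] -> 8 lines: oeq neq hwjx yslek mcxhp cdu qtev dphql
Hunk 3: at line 4 remove [cdu] add [sjzn] -> 8 lines: oeq neq hwjx yslek mcxhp sjzn qtev dphql
Hunk 4: at line 4 remove [mcxhp] add [gfa,yzzoz,mkqk] -> 10 lines: oeq neq hwjx yslek gfa yzzoz mkqk sjzn qtev dphql
Final line 1: oeq

Answer: oeq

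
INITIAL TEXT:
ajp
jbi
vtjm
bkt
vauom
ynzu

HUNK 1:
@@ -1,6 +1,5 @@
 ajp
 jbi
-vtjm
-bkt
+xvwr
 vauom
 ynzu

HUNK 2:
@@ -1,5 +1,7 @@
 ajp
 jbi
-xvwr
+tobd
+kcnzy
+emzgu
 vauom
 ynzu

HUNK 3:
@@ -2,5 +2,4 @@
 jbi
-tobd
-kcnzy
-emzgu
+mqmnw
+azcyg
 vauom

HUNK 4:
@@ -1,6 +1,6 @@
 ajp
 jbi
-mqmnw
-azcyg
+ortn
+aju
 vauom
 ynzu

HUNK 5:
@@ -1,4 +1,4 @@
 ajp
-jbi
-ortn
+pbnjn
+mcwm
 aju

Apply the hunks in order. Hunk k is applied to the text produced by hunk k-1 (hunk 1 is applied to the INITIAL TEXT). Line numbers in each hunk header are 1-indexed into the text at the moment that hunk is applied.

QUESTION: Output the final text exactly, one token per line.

Hunk 1: at line 1 remove [vtjm,bkt] add [xvwr] -> 5 lines: ajp jbi xvwr vauom ynzu
Hunk 2: at line 1 remove [xvwr] add [tobd,kcnzy,emzgu] -> 7 lines: ajp jbi tobd kcnzy emzgu vauom ynzu
Hunk 3: at line 2 remove [tobd,kcnzy,emzgu] add [mqmnw,azcyg] -> 6 lines: ajp jbi mqmnw azcyg vauom ynzu
Hunk 4: at line 1 remove [mqmnw,azcyg] add [ortn,aju] -> 6 lines: ajp jbi ortn aju vauom ynzu
Hunk 5: at line 1 remove [jbi,ortn] add [pbnjn,mcwm] -> 6 lines: ajp pbnjn mcwm aju vauom ynzu

Answer: ajp
pbnjn
mcwm
aju
vauom
ynzu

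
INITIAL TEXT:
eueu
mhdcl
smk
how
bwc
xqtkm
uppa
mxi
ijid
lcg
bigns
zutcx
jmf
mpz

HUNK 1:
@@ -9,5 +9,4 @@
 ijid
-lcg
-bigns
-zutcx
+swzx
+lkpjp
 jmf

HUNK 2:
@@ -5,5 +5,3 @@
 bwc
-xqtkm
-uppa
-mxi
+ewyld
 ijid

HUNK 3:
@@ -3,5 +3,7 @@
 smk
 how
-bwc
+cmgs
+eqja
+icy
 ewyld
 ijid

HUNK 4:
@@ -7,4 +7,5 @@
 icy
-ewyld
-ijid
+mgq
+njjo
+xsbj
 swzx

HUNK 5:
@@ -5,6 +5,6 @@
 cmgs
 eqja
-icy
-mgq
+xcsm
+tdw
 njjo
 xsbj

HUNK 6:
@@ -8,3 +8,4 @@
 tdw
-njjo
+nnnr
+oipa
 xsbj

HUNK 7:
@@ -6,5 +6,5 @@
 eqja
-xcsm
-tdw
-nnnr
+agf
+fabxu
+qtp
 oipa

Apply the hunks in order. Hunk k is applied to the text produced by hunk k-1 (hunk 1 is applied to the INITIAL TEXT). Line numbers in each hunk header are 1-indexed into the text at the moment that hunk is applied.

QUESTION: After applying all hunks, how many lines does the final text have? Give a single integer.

Answer: 15

Derivation:
Hunk 1: at line 9 remove [lcg,bigns,zutcx] add [swzx,lkpjp] -> 13 lines: eueu mhdcl smk how bwc xqtkm uppa mxi ijid swzx lkpjp jmf mpz
Hunk 2: at line 5 remove [xqtkm,uppa,mxi] add [ewyld] -> 11 lines: eueu mhdcl smk how bwc ewyld ijid swzx lkpjp jmf mpz
Hunk 3: at line 3 remove [bwc] add [cmgs,eqja,icy] -> 13 lines: eueu mhdcl smk how cmgs eqja icy ewyld ijid swzx lkpjp jmf mpz
Hunk 4: at line 7 remove [ewyld,ijid] add [mgq,njjo,xsbj] -> 14 lines: eueu mhdcl smk how cmgs eqja icy mgq njjo xsbj swzx lkpjp jmf mpz
Hunk 5: at line 5 remove [icy,mgq] add [xcsm,tdw] -> 14 lines: eueu mhdcl smk how cmgs eqja xcsm tdw njjo xsbj swzx lkpjp jmf mpz
Hunk 6: at line 8 remove [njjo] add [nnnr,oipa] -> 15 lines: eueu mhdcl smk how cmgs eqja xcsm tdw nnnr oipa xsbj swzx lkpjp jmf mpz
Hunk 7: at line 6 remove [xcsm,tdw,nnnr] add [agf,fabxu,qtp] -> 15 lines: eueu mhdcl smk how cmgs eqja agf fabxu qtp oipa xsbj swzx lkpjp jmf mpz
Final line count: 15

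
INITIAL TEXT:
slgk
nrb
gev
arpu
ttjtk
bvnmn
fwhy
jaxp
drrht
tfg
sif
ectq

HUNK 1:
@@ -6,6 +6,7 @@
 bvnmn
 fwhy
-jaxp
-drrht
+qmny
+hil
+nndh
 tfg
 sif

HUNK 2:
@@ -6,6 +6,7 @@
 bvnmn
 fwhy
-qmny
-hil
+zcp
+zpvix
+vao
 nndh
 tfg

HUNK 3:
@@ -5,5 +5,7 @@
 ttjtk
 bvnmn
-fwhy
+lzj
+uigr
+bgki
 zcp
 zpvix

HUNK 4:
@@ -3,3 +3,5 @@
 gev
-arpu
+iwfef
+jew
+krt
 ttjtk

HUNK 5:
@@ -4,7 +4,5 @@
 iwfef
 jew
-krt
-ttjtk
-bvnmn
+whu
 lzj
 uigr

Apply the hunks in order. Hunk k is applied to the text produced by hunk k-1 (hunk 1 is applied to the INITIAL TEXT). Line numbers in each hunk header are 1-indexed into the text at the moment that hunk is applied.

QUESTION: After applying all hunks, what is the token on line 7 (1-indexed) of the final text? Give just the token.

Hunk 1: at line 6 remove [jaxp,drrht] add [qmny,hil,nndh] -> 13 lines: slgk nrb gev arpu ttjtk bvnmn fwhy qmny hil nndh tfg sif ectq
Hunk 2: at line 6 remove [qmny,hil] add [zcp,zpvix,vao] -> 14 lines: slgk nrb gev arpu ttjtk bvnmn fwhy zcp zpvix vao nndh tfg sif ectq
Hunk 3: at line 5 remove [fwhy] add [lzj,uigr,bgki] -> 16 lines: slgk nrb gev arpu ttjtk bvnmn lzj uigr bgki zcp zpvix vao nndh tfg sif ectq
Hunk 4: at line 3 remove [arpu] add [iwfef,jew,krt] -> 18 lines: slgk nrb gev iwfef jew krt ttjtk bvnmn lzj uigr bgki zcp zpvix vao nndh tfg sif ectq
Hunk 5: at line 4 remove [krt,ttjtk,bvnmn] add [whu] -> 16 lines: slgk nrb gev iwfef jew whu lzj uigr bgki zcp zpvix vao nndh tfg sif ectq
Final line 7: lzj

Answer: lzj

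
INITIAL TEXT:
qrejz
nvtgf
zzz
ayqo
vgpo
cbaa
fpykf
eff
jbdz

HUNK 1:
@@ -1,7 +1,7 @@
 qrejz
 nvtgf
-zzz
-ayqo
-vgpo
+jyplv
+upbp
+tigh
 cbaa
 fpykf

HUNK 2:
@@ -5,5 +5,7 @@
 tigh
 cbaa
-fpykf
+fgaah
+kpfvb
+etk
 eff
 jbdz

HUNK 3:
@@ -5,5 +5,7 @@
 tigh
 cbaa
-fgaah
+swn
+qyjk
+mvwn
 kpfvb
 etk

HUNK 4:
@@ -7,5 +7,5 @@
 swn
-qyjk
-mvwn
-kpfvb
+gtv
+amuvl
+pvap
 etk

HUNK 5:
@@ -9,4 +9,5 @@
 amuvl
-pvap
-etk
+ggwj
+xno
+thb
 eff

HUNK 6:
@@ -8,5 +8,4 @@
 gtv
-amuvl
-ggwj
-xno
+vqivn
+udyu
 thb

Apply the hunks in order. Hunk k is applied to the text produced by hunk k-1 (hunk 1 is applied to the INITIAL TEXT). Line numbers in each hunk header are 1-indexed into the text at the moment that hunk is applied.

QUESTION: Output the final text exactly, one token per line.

Hunk 1: at line 1 remove [zzz,ayqo,vgpo] add [jyplv,upbp,tigh] -> 9 lines: qrejz nvtgf jyplv upbp tigh cbaa fpykf eff jbdz
Hunk 2: at line 5 remove [fpykf] add [fgaah,kpfvb,etk] -> 11 lines: qrejz nvtgf jyplv upbp tigh cbaa fgaah kpfvb etk eff jbdz
Hunk 3: at line 5 remove [fgaah] add [swn,qyjk,mvwn] -> 13 lines: qrejz nvtgf jyplv upbp tigh cbaa swn qyjk mvwn kpfvb etk eff jbdz
Hunk 4: at line 7 remove [qyjk,mvwn,kpfvb] add [gtv,amuvl,pvap] -> 13 lines: qrejz nvtgf jyplv upbp tigh cbaa swn gtv amuvl pvap etk eff jbdz
Hunk 5: at line 9 remove [pvap,etk] add [ggwj,xno,thb] -> 14 lines: qrejz nvtgf jyplv upbp tigh cbaa swn gtv amuvl ggwj xno thb eff jbdz
Hunk 6: at line 8 remove [amuvl,ggwj,xno] add [vqivn,udyu] -> 13 lines: qrejz nvtgf jyplv upbp tigh cbaa swn gtv vqivn udyu thb eff jbdz

Answer: qrejz
nvtgf
jyplv
upbp
tigh
cbaa
swn
gtv
vqivn
udyu
thb
eff
jbdz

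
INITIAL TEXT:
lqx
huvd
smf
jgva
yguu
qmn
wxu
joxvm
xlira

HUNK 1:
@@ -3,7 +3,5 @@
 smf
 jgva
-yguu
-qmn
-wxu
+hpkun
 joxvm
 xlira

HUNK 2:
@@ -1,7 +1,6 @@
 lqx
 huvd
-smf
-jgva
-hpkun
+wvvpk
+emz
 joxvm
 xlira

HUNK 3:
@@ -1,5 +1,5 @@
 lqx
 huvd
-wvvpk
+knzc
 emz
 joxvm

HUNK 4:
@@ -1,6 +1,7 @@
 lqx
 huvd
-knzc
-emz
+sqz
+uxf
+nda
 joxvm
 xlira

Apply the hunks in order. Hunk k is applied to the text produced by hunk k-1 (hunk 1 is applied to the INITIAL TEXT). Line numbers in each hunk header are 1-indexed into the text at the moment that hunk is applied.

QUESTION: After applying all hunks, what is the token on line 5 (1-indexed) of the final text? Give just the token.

Hunk 1: at line 3 remove [yguu,qmn,wxu] add [hpkun] -> 7 lines: lqx huvd smf jgva hpkun joxvm xlira
Hunk 2: at line 1 remove [smf,jgva,hpkun] add [wvvpk,emz] -> 6 lines: lqx huvd wvvpk emz joxvm xlira
Hunk 3: at line 1 remove [wvvpk] add [knzc] -> 6 lines: lqx huvd knzc emz joxvm xlira
Hunk 4: at line 1 remove [knzc,emz] add [sqz,uxf,nda] -> 7 lines: lqx huvd sqz uxf nda joxvm xlira
Final line 5: nda

Answer: nda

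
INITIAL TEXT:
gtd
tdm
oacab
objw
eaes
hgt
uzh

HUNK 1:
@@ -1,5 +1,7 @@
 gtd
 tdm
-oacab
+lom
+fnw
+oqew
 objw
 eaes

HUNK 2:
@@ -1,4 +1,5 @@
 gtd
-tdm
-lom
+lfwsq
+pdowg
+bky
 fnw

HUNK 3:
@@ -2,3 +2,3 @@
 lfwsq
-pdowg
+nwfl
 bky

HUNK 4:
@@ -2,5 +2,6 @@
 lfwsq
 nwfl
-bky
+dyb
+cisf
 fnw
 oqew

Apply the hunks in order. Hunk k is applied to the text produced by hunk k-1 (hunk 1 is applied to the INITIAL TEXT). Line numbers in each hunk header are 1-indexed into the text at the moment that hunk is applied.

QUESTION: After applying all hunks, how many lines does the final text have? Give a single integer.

Answer: 11

Derivation:
Hunk 1: at line 1 remove [oacab] add [lom,fnw,oqew] -> 9 lines: gtd tdm lom fnw oqew objw eaes hgt uzh
Hunk 2: at line 1 remove [tdm,lom] add [lfwsq,pdowg,bky] -> 10 lines: gtd lfwsq pdowg bky fnw oqew objw eaes hgt uzh
Hunk 3: at line 2 remove [pdowg] add [nwfl] -> 10 lines: gtd lfwsq nwfl bky fnw oqew objw eaes hgt uzh
Hunk 4: at line 2 remove [bky] add [dyb,cisf] -> 11 lines: gtd lfwsq nwfl dyb cisf fnw oqew objw eaes hgt uzh
Final line count: 11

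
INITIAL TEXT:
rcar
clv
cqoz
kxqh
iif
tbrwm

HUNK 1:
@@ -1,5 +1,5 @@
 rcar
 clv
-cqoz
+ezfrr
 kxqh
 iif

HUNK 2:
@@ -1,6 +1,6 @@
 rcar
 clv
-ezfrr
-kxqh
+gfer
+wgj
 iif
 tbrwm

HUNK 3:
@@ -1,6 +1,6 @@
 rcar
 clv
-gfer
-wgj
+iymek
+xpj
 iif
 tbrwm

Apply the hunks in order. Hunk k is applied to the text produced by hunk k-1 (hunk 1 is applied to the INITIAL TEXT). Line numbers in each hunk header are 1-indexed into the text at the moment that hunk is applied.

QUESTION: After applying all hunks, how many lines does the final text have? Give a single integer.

Hunk 1: at line 1 remove [cqoz] add [ezfrr] -> 6 lines: rcar clv ezfrr kxqh iif tbrwm
Hunk 2: at line 1 remove [ezfrr,kxqh] add [gfer,wgj] -> 6 lines: rcar clv gfer wgj iif tbrwm
Hunk 3: at line 1 remove [gfer,wgj] add [iymek,xpj] -> 6 lines: rcar clv iymek xpj iif tbrwm
Final line count: 6

Answer: 6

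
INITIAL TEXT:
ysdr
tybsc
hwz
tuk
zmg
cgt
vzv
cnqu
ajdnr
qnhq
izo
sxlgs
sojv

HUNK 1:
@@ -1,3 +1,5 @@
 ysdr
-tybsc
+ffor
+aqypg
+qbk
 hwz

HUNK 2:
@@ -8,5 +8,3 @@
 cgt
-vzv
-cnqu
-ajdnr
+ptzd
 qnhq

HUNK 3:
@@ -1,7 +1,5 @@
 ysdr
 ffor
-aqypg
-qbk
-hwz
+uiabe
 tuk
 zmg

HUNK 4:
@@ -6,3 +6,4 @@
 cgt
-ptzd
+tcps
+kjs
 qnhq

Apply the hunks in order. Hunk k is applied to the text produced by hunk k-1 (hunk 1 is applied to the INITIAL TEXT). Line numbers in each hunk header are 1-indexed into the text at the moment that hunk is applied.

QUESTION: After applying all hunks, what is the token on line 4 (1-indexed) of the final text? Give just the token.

Hunk 1: at line 1 remove [tybsc] add [ffor,aqypg,qbk] -> 15 lines: ysdr ffor aqypg qbk hwz tuk zmg cgt vzv cnqu ajdnr qnhq izo sxlgs sojv
Hunk 2: at line 8 remove [vzv,cnqu,ajdnr] add [ptzd] -> 13 lines: ysdr ffor aqypg qbk hwz tuk zmg cgt ptzd qnhq izo sxlgs sojv
Hunk 3: at line 1 remove [aqypg,qbk,hwz] add [uiabe] -> 11 lines: ysdr ffor uiabe tuk zmg cgt ptzd qnhq izo sxlgs sojv
Hunk 4: at line 6 remove [ptzd] add [tcps,kjs] -> 12 lines: ysdr ffor uiabe tuk zmg cgt tcps kjs qnhq izo sxlgs sojv
Final line 4: tuk

Answer: tuk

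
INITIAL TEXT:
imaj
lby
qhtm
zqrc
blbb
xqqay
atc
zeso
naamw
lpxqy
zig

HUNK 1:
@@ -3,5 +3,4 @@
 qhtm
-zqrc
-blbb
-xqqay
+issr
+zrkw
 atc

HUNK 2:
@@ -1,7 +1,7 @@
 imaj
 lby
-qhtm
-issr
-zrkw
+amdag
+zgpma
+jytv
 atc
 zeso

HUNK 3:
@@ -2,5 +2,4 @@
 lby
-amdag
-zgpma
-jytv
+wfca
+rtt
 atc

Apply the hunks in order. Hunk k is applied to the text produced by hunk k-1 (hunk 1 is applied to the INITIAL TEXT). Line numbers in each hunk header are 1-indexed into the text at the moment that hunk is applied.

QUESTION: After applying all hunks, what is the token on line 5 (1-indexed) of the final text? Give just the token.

Hunk 1: at line 3 remove [zqrc,blbb,xqqay] add [issr,zrkw] -> 10 lines: imaj lby qhtm issr zrkw atc zeso naamw lpxqy zig
Hunk 2: at line 1 remove [qhtm,issr,zrkw] add [amdag,zgpma,jytv] -> 10 lines: imaj lby amdag zgpma jytv atc zeso naamw lpxqy zig
Hunk 3: at line 2 remove [amdag,zgpma,jytv] add [wfca,rtt] -> 9 lines: imaj lby wfca rtt atc zeso naamw lpxqy zig
Final line 5: atc

Answer: atc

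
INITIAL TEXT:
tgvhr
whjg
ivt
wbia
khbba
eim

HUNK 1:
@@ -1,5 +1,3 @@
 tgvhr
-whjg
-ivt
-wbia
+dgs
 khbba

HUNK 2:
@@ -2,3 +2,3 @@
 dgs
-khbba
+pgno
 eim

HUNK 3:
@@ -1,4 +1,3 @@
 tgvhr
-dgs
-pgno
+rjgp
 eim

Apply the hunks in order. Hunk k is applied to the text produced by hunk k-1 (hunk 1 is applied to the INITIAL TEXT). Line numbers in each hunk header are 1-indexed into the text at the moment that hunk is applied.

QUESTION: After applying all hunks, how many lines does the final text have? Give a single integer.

Answer: 3

Derivation:
Hunk 1: at line 1 remove [whjg,ivt,wbia] add [dgs] -> 4 lines: tgvhr dgs khbba eim
Hunk 2: at line 2 remove [khbba] add [pgno] -> 4 lines: tgvhr dgs pgno eim
Hunk 3: at line 1 remove [dgs,pgno] add [rjgp] -> 3 lines: tgvhr rjgp eim
Final line count: 3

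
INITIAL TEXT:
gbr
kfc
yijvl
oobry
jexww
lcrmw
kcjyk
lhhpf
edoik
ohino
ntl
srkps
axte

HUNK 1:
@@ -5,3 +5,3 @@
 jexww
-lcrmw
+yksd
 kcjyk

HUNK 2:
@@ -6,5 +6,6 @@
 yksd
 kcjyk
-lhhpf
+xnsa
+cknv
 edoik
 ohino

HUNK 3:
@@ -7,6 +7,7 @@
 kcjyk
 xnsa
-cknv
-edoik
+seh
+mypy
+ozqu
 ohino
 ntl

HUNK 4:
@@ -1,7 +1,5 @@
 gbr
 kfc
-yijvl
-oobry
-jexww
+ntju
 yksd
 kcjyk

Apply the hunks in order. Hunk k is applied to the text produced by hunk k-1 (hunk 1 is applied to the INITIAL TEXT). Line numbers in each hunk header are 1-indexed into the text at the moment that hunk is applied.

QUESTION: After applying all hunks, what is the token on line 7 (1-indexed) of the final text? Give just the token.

Answer: seh

Derivation:
Hunk 1: at line 5 remove [lcrmw] add [yksd] -> 13 lines: gbr kfc yijvl oobry jexww yksd kcjyk lhhpf edoik ohino ntl srkps axte
Hunk 2: at line 6 remove [lhhpf] add [xnsa,cknv] -> 14 lines: gbr kfc yijvl oobry jexww yksd kcjyk xnsa cknv edoik ohino ntl srkps axte
Hunk 3: at line 7 remove [cknv,edoik] add [seh,mypy,ozqu] -> 15 lines: gbr kfc yijvl oobry jexww yksd kcjyk xnsa seh mypy ozqu ohino ntl srkps axte
Hunk 4: at line 1 remove [yijvl,oobry,jexww] add [ntju] -> 13 lines: gbr kfc ntju yksd kcjyk xnsa seh mypy ozqu ohino ntl srkps axte
Final line 7: seh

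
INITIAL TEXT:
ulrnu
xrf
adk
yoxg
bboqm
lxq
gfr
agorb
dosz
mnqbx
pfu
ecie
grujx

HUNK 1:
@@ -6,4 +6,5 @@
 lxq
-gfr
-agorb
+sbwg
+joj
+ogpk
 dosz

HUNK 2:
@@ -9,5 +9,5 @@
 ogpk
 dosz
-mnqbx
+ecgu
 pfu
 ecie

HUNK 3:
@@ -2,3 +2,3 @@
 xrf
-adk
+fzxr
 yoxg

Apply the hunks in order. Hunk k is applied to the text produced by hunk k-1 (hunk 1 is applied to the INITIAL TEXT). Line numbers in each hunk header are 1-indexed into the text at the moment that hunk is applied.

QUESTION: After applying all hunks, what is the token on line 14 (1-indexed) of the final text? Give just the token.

Answer: grujx

Derivation:
Hunk 1: at line 6 remove [gfr,agorb] add [sbwg,joj,ogpk] -> 14 lines: ulrnu xrf adk yoxg bboqm lxq sbwg joj ogpk dosz mnqbx pfu ecie grujx
Hunk 2: at line 9 remove [mnqbx] add [ecgu] -> 14 lines: ulrnu xrf adk yoxg bboqm lxq sbwg joj ogpk dosz ecgu pfu ecie grujx
Hunk 3: at line 2 remove [adk] add [fzxr] -> 14 lines: ulrnu xrf fzxr yoxg bboqm lxq sbwg joj ogpk dosz ecgu pfu ecie grujx
Final line 14: grujx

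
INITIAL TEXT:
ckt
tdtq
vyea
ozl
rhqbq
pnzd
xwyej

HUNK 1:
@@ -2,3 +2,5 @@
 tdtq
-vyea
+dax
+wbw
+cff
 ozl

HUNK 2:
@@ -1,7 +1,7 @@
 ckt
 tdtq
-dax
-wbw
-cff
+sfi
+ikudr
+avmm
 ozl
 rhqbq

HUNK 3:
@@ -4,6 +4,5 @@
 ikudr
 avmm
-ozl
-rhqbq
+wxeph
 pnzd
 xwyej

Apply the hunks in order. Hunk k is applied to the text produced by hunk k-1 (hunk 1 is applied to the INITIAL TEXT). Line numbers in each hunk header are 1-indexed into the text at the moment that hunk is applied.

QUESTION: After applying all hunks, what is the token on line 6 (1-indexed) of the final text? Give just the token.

Hunk 1: at line 2 remove [vyea] add [dax,wbw,cff] -> 9 lines: ckt tdtq dax wbw cff ozl rhqbq pnzd xwyej
Hunk 2: at line 1 remove [dax,wbw,cff] add [sfi,ikudr,avmm] -> 9 lines: ckt tdtq sfi ikudr avmm ozl rhqbq pnzd xwyej
Hunk 3: at line 4 remove [ozl,rhqbq] add [wxeph] -> 8 lines: ckt tdtq sfi ikudr avmm wxeph pnzd xwyej
Final line 6: wxeph

Answer: wxeph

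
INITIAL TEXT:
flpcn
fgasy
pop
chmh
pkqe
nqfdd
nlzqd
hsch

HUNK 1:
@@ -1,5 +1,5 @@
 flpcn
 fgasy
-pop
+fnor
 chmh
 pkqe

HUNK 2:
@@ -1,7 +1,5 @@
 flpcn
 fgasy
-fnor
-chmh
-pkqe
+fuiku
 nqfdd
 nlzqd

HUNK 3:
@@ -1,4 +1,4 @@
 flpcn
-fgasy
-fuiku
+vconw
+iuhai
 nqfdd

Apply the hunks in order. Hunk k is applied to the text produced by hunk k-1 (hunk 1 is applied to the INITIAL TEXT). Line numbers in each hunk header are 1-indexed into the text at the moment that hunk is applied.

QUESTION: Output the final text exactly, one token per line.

Answer: flpcn
vconw
iuhai
nqfdd
nlzqd
hsch

Derivation:
Hunk 1: at line 1 remove [pop] add [fnor] -> 8 lines: flpcn fgasy fnor chmh pkqe nqfdd nlzqd hsch
Hunk 2: at line 1 remove [fnor,chmh,pkqe] add [fuiku] -> 6 lines: flpcn fgasy fuiku nqfdd nlzqd hsch
Hunk 3: at line 1 remove [fgasy,fuiku] add [vconw,iuhai] -> 6 lines: flpcn vconw iuhai nqfdd nlzqd hsch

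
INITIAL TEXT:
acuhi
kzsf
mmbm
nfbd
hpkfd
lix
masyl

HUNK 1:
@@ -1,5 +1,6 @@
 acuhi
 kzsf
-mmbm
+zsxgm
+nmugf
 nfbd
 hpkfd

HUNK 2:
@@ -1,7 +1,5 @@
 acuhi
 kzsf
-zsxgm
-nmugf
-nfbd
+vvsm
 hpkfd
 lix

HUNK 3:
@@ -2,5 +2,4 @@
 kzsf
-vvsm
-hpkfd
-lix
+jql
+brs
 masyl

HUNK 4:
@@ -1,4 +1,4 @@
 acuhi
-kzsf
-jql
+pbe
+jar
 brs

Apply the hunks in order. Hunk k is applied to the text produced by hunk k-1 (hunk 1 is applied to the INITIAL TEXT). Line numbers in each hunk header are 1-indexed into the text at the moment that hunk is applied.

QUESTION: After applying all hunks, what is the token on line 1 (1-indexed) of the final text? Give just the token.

Hunk 1: at line 1 remove [mmbm] add [zsxgm,nmugf] -> 8 lines: acuhi kzsf zsxgm nmugf nfbd hpkfd lix masyl
Hunk 2: at line 1 remove [zsxgm,nmugf,nfbd] add [vvsm] -> 6 lines: acuhi kzsf vvsm hpkfd lix masyl
Hunk 3: at line 2 remove [vvsm,hpkfd,lix] add [jql,brs] -> 5 lines: acuhi kzsf jql brs masyl
Hunk 4: at line 1 remove [kzsf,jql] add [pbe,jar] -> 5 lines: acuhi pbe jar brs masyl
Final line 1: acuhi

Answer: acuhi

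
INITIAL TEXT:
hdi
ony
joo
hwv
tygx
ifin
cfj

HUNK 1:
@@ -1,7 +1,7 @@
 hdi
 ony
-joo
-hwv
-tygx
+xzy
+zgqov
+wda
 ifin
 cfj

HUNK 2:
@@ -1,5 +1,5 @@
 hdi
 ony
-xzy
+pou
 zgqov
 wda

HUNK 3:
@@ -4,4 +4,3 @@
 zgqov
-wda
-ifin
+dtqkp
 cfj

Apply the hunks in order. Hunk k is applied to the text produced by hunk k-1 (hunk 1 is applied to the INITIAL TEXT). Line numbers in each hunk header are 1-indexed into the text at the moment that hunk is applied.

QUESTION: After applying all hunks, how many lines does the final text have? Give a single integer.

Hunk 1: at line 1 remove [joo,hwv,tygx] add [xzy,zgqov,wda] -> 7 lines: hdi ony xzy zgqov wda ifin cfj
Hunk 2: at line 1 remove [xzy] add [pou] -> 7 lines: hdi ony pou zgqov wda ifin cfj
Hunk 3: at line 4 remove [wda,ifin] add [dtqkp] -> 6 lines: hdi ony pou zgqov dtqkp cfj
Final line count: 6

Answer: 6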